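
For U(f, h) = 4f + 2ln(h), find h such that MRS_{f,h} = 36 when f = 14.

MU_f = 4, MU_h = 2/h.
MRS = 4 ÷ (2/h).
MRS depends only on h: 2·h = 36 ⇒ h = 36/2 = 18.

h = 18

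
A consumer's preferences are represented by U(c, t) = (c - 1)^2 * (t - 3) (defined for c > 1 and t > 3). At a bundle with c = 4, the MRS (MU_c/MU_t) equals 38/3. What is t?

t = 22

MU_c = 2·(c−1)·(t−3), MU_t = (c−1)^2.
MRS = (2/1)·(t−3)/(c−1).
Substitute c = 4: MRS = (t − 3)/1.5. Setting this equal to 38/3 gives t − 3 = (38/3)·1.5 = 19, so t = 22.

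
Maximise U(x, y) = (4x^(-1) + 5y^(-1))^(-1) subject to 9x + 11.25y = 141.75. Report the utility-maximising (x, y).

x* = 7, y* = 7

For CES with ρ = -1, MRS = (4/5)·(y/x)^2.
Tangency: set MRS = p_x/p_y = 9/11.25 = 0.8.
So (y/x)^2 = 1; taking the square root, y/x = 1, i.e. y = x.
Substitute into the budget 9·x + 11.25·y = 141.75: 20.25·x = 141.75, so x* = 7 and y* = 7.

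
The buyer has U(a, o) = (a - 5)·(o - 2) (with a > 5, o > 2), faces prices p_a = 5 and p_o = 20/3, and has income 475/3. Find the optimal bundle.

MU_a = (o−2), MU_o = (a−5).
MRS = (o−2)/(a−5).
Tangency: set MRS = p_a/p_o = 5/(20/3) = 0.75.
So (o − 2)/(a − 5) = 0.75, i.e. (o − 2) = 0.75·(a − 5).
Rewrite the budget in excess-of-subsistence terms: 5·(a − 5) + (20/3)·(o − 2) = 475/3 − 5·5 − (20/3)·2 = 120.
Substituting, 10·(a − 5) = 120, so a − 5 = 12 and a* = 17.
Then o − 2 = 0.75·12 = 9, so o* = 11.

a* = 17, o* = 11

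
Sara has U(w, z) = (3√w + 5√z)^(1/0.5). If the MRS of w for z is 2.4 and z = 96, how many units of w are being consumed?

For CES with ρ = 0.5, MRS = (3/5)·√(z/w).
Setting (3/5)·√(96/w) = 2.4 gives √(96/w) = 4, so 96/w = 16 and w = 6.

w = 6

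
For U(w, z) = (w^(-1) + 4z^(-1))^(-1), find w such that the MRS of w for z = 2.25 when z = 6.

w = 2

For CES with ρ = -1, MRS = (1/4)·(z/w)^2.
Setting (1/4)·(6/w)^2 = 2.25 gives (6/w)^2 = 9, so 6/w = 3 and w = 2.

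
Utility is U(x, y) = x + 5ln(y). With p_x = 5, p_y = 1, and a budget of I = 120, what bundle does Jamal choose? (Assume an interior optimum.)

x* = 19, y* = 25

MU_x = 1, MU_y = 5/y.
MRS = 1 ÷ (5/y).
Tangency: set MRS = p_x/p_y = 5/1 = 5.
MRS depends only on y: 0.2·y = 5 ⇒ y* = 5/0.2 = 25.
From the budget, 5·x = 120 − 1·25 = 95, so x* = 19.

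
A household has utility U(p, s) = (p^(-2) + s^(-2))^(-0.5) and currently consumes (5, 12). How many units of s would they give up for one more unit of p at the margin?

For CES with ρ = -2, MRS = (s/p)^3.
At (5, 12): MRS = 1728/125.
That is, one extra unit of p is worth 1728/125 units of s at the margin.

MRS = 1728/125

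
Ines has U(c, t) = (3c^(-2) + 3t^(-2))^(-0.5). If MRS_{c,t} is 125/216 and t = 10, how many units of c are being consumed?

c = 12

For CES with ρ = -2, MRS = (t/c)^3.
Setting (10/c)^3 = 125/216 gives 10/c = 5/6 and c = 12.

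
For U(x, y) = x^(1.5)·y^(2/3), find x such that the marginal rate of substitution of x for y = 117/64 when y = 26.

MU_x = 1.5·√x·y^(2/3) and MU_y = 2/3·x^(1.5)·y^(-1/3).
MRS = MU_x/MU_y = (2.25)·y/x.
Substitute y = 26: MRS = 58.5/x. Setting 58.5/x = 117/64 gives x = 58.5/(117/64) = 32.

x = 32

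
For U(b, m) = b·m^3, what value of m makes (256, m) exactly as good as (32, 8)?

m = 4

U(32, 8) = 16384.
Set U(256, m) = 16384 and solve.
With b = 256: m^3 = 16384/256 = 64; taking the cube root, m = 4.
Check: U(256, 4) = 16384.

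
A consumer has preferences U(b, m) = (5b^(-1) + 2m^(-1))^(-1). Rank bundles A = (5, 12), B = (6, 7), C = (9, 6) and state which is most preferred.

Evaluate utility at each bundle:
U(A) = 0.857.
U(B) = 0.894.
U(C) = 1.125.
Highest utility is C, so C ≻ B ≻ A.

Bundle C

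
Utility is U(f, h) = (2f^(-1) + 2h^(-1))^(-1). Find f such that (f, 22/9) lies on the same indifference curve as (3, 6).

U depends on (f, h) only through S = 2f^(-1) + 2h^(-1), so equal utility means equal S. At (3, 6): S = 1.
With h = 22/9: 2·(22/9)^(-1) = 9/11, so 2f^(-1) = 1 − 9/11 = 2/11, i.e. f^(-1) = 1/11.
Hence f = 1/(1/11) = 11.
Check: U(11, 22/9) = 1.

f = 11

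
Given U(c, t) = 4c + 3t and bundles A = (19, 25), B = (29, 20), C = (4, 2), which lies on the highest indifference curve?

Evaluate utility at each bundle:
U(A) = 151.
U(B) = 176.
U(C) = 22.
Highest utility is B, so B ≻ A ≻ C.

Bundle B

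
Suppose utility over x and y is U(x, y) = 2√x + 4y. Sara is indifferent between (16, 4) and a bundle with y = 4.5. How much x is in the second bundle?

x = 9

U(16, 4) = 24.
Set U(x, 4.5) = 24 and solve.
With y = 4.5: 2√x = 24 − 4·4.5 = 6, so √x = 3 and x = 9.
Check: U(9, 4.5) = 24.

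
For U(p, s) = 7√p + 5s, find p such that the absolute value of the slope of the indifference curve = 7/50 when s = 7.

MU_p = 7/(2√p), MU_s = 5.
MRS = 7/(2√p) ÷ 5.
MRS depends only on p: 0.7/√p = 7/50 ⇒ √p = 0.7/(7/50) = 5 ⇒ p = 25.

p = 25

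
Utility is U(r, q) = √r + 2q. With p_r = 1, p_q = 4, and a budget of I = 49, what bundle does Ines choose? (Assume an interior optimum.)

r* = 1, q* = 12

MU_r = 1/(2√r), MU_q = 2.
MRS = 1/(2√r) ÷ 2.
Tangency: set MRS = p_r/p_q = 1/4 = 0.25.
MRS depends only on r: 0.25/√r = 0.25 ⇒ √r = 0.25/0.25 = 1 ⇒ r* = 1.
From the budget, 4·q = 49 − 1·1 = 48, so q* = 12.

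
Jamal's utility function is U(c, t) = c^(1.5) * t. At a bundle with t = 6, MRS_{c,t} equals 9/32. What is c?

MU_c = 1.5·√c·t and MU_t = c^(1.5).
MRS = MU_c/MU_t = (1.5)·t/c.
Substitute t = 6: MRS = 9/c. Setting 9/c = 9/32 gives c = 9/(9/32) = 32.

c = 32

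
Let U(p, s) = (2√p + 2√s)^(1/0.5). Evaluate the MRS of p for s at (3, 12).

MRS = 2

For CES with ρ = 0.5, MRS = √(s/p).
At (3, 12): MRS = 2.
That is, one extra unit of p is worth 2 units of s at the margin.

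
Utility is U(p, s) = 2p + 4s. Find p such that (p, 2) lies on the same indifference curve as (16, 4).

p = 20

U(16, 4) = 48.
Set U(p, 2) = 48 and solve.
2p + 4·2 = 48 ⇒ 2p = 40 ⇒ p = 20.
Check: U(20, 2) = 48.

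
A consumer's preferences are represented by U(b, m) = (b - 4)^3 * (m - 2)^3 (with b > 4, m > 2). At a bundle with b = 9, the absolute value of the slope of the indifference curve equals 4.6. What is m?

m = 25

MU_b = 3·(b−4)^2·(m−2)^3, MU_m = 3·(b−4)^3·(m−2)^2.
MRS = (m−2)/(b−4).
Substitute b = 9: MRS = (m − 2)/5. Setting this equal to 4.6 gives m − 2 = 4.6·5 = 23, so m = 25.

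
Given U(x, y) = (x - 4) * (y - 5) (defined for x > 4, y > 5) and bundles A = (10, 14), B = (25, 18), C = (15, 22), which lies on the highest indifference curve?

Evaluate utility at each bundle:
U(A) = 54.
U(B) = 273.
U(C) = 187.
Highest utility is B, so B ≻ C ≻ A.

Bundle B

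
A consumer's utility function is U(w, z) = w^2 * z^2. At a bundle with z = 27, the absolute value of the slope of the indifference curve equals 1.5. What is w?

MU_w = 2·w·z^2 and MU_z = 2·w^2·z.
MRS = MU_w/MU_z = z/w.
Substitute z = 27: MRS = 27/w. Setting 27/w = 1.5 gives w = 27/1.5 = 18.

w = 18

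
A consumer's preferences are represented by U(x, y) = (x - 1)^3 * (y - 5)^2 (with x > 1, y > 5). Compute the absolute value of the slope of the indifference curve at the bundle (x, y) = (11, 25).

MRS = 3

MU_x = 3·(x−1)^2·(y−5)^2, MU_y = 2·(x−1)^3·(y−5).
MRS = (3/2)·(y−5)/(x−1).
At (11, 25): MRS = 3.
That is, one extra unit of x is worth 3 units of y at the margin.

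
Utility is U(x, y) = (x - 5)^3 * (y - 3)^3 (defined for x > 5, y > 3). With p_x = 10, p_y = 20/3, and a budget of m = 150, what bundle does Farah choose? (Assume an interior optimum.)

MU_x = 3·(x−5)^2·(y−3)^3, MU_y = 3·(x−5)^3·(y−3)^2.
MRS = (y−3)/(x−5).
Tangency: set MRS = p_x/p_y = 10/(20/3) = 1.5.
So (y − 3)/(x − 5) = 1.5, i.e. (y − 3) = 1.5·(x − 5).
Rewrite the budget in excess-of-subsistence terms: 10·(x − 5) + (20/3)·(y − 3) = 150 − 10·5 − (20/3)·3 = 80.
Substituting, 20·(x − 5) = 80, so x − 5 = 4 and x* = 9.
Then y − 3 = 1.5·4 = 6, so y* = 9.

x* = 9, y* = 9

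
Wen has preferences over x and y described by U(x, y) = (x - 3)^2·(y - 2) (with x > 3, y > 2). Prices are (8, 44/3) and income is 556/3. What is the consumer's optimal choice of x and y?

MU_x = 2·(x−3)·(y−2), MU_y = (x−3)^2.
MRS = (2/1)·(y−2)/(x−3).
Tangency: set MRS = p_x/p_y = 8/(44/3) = 6/11.
So (2/1)·(y − 2)/(x − 3) = 6/11, i.e. (y − 2) = (3/11)·(x − 3).
Rewrite the budget in excess-of-subsistence terms: 8·(x − 3) + (44/3)·(y − 2) = 556/3 − 8·3 − (44/3)·2 = 132.
Substituting, 12·(x − 3) = 132, so x − 3 = 11 and x* = 14.
Then y − 2 = (3/11)·11 = 3, so y* = 5.

x* = 14, y* = 5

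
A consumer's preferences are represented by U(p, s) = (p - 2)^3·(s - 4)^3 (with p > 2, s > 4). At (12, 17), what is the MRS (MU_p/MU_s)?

MU_p = 3·(p−2)^2·(s−4)^3, MU_s = 3·(p−2)^3·(s−4)^2.
MRS = (s−4)/(p−2).
At (12, 17): MRS = 1.3.
So at (12, 17) the consumer would give up 1.3 units of s for one more unit of p.

MRS = 1.3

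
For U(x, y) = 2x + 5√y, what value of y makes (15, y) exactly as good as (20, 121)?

y = 169

U(20, 121) = 95.
Set U(15, y) = 95 and solve.
With x = 15: 5√y = 95 − 2·15 = 65, so √y = 13 and y = 169.
Check: U(15, 169) = 95.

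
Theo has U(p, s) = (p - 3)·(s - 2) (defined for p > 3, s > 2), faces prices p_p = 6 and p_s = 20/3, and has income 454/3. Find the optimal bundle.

p* = 13, s* = 11

MU_p = (s−2), MU_s = (p−3).
MRS = (s−2)/(p−3).
Tangency: set MRS = p_p/p_s = 6/(20/3) = 0.9.
So (s − 2)/(p − 3) = 0.9, i.e. (s − 2) = 0.9·(p − 3).
Rewrite the budget in excess-of-subsistence terms: 6·(p − 3) + (20/3)·(s − 2) = 454/3 − 6·3 − (20/3)·2 = 120.
Substituting, 12·(p − 3) = 120, so p − 3 = 10 and p* = 13.
Then s − 2 = 0.9·10 = 9, so s* = 11.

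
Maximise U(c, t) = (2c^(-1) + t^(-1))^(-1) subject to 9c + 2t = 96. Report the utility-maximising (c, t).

For CES with ρ = -1, MRS = (2/1)·(t/c)^2.
Tangency: set MRS = p_c/p_t = 9/2 = 4.5.
So (t/c)^2 = 2.25; taking the square root, t/c = 1.5, i.e. t = 1.5·c.
Substitute into the budget 9·c + 2·t = 96: 12·c = 96, so c* = 8 and t* = 1.5·8 = 12.

c* = 8, t* = 12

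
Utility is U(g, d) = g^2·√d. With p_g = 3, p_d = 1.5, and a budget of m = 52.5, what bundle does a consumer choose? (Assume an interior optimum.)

g* = 14, d* = 7

MU_g = 2·g·√d and MU_d = 0.5·g^2·d^(-0.5).
MRS = MU_g/MU_d = (4)·d/g.
Tangency: set MRS = p_g/p_d = 3/1.5 = 2.
So (4)·d/g = 2, i.e. d = 0.5·g.
Substitute into the budget 3·g + 1.5·d = 52.5: 3.75·g = 52.5, so g* = 14.
Then d* = 0.5·14 = 7.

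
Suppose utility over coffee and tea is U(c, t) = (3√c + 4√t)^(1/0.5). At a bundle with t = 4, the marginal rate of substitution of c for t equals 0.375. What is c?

For CES with ρ = 0.5, MRS = (3/4)·√(t/c).
Setting (3/4)·√(4/c) = 0.375 gives √(4/c) = 0.5, so 4/c = 0.25 and c = 16.

c = 16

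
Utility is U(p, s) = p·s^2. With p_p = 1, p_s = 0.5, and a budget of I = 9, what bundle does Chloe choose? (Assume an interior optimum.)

MU_p = s^2 and MU_s = 2·p·s.
MRS = MU_p/MU_s = (1/2)·s/p.
Tangency: set MRS = p_p/p_s = 1/0.5 = 2.
So (1/2)·s/p = 2, i.e. s = 4·p.
Substitute into the budget 1·p + 0.5·s = 9: 3·p = 9, so p* = 3.
Then s* = 4·3 = 12.

p* = 3, s* = 12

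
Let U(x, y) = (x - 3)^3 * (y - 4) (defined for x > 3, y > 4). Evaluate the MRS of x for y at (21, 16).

MU_x = 3·(x−3)^2·(y−4), MU_y = (x−3)^3.
MRS = (3/1)·(y−4)/(x−3).
At (21, 16): MRS = 2.
That is, one extra unit of x is worth 2 units of y at the margin.

MRS = 2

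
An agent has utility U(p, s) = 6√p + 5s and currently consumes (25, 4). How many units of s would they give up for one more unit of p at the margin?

MRS = 3/25

MU_p = 6/(2√p), MU_s = 5.
MRS = 6/(2√p) ÷ 5.
At (25, 4): MRS = 3/25.
That is, one extra unit of p is worth 3/25 units of s at the margin.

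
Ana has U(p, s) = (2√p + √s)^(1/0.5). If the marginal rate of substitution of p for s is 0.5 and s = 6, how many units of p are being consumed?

For CES with ρ = 0.5, MRS = (2/1)·√(s/p).
Setting (2/1)·√(6/p) = 0.5 gives √(6/p) = 0.25, so 6/p = 1/16 and p = 96.

p = 96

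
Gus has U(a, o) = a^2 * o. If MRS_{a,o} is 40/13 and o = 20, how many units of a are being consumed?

MU_a = 2·a·o and MU_o = a^2.
MRS = MU_a/MU_o = (2/1)·o/a.
Substitute o = 20: MRS = 40/a. Setting 40/a = 40/13 gives a = 40/(40/13) = 13.

a = 13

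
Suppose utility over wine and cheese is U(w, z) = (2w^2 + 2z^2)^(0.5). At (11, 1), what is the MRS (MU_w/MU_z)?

For CES with ρ = 2, MRS = (z/w)^(-1).
At (11, 1): MRS = 11.
That is, one extra unit of w is worth 11 units of z at the margin.

MRS = 11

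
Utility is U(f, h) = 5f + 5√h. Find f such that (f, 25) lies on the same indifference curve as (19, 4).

U(19, 4) = 105.
Set U(f, 25) = 105 and solve.
With h = 25: √25 = 5, so 5f = 105 − 5·5 = 80 and f = 16.
Check: U(16, 25) = 105.

f = 16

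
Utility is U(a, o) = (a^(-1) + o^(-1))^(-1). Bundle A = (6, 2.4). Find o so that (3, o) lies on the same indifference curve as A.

U depends on (a, o) only through S = a^(-1) + o^(-1), so equal utility means equal S. At (6, 2.4): S = 7/12.
With a = 3: 3^(-1) = 1/3, so o^(-1) = 7/12 − 1/3 = 0.25.
Hence o = 1/0.25 = 4.
Check: U(3, 4) = 1.7143.

o = 4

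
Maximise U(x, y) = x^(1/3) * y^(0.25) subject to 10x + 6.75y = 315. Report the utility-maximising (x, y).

x* = 18, y* = 20

MU_x = 1/3·x^(-2/3)·y^(0.25) and MU_y = 0.25·x^(1/3)·y^(-0.75).
MRS = MU_x/MU_y = (4/3)·y/x.
Tangency: set MRS = p_x/p_y = 10/6.75 = 40/27.
So (4/3)·y/x = 40/27, i.e. y = (10/9)·x.
Substitute into the budget 10·x + 6.75·y = 315: 17.5·x = 315, so x* = 18.
Then y* = (10/9)·18 = 20.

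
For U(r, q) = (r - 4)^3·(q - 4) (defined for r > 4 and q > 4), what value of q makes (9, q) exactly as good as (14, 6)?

U(14, 6) = 2000.
Set U(9, q) = 2000 and solve.
With r = 9: (9 − 4)^3 = 125, so (q − 4) = 2000/125 = 16.
So q = 4 + 16 = 20.
Check: U(9, 20) = 2000.

q = 20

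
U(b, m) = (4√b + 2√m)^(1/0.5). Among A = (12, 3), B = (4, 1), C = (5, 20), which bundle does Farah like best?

Evaluate utility at each bundle:
U(A) = 300.000.
U(B) = 100.000.
U(C) = 320.000.
Highest utility is C, so C ≻ A ≻ B.

Bundle C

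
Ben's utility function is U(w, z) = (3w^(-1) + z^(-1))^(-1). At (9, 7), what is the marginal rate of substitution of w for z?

For CES with ρ = -1, MRS = (3/1)·(z/w)^2.
At (9, 7): MRS = 49/27.
So at (9, 7) the consumer would give up 49/27 units of z for one more unit of w.

MRS = 49/27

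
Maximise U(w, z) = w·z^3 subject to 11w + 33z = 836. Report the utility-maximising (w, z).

w* = 19, z* = 19

MU_w = z^3 and MU_z = 3·w·z^2.
MRS = MU_w/MU_z = (1/3)·z/w.
Tangency: set MRS = p_w/p_z = 11/33 = 1/3.
So (1/3)·z/w = 1/3, i.e. z = w.
Substitute into the budget 11·w + 33·z = 836: 44·w = 836, so w* = 19.
Then z* = 19.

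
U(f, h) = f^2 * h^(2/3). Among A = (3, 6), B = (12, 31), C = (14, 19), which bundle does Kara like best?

Bundle B

Evaluate utility at each bundle:
U(A) = 29.717.
U(B) = 1421.031.
U(C) = 1395.592.
Highest utility is B, so B ≻ C ≻ A.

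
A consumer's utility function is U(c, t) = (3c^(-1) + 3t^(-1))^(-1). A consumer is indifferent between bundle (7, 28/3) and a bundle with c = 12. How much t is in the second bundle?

t = 6

U depends on (c, t) only through S = 3c^(-1) + 3t^(-1), so equal utility means equal S. At (7, 28/3): S = 0.75.
With c = 12: 3·12^(-1) = 0.25, so 3t^(-1) = 0.75 − 0.25 = 0.5, i.e. t^(-1) = 1/6.
Hence t = 1/(1/6) = 6.
Check: U(12, 6) = 1.3333.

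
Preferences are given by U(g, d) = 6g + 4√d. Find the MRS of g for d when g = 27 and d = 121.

MU_g = 6, MU_d = 4/(2√d).
MRS = 6 ÷ (4/(2√d)).
At (27, 121): MRS = 33.
That is, one extra unit of g is worth 33 units of d at the margin.

MRS = 33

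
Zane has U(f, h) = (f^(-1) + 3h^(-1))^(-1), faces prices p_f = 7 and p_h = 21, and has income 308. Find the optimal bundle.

For CES with ρ = -1, MRS = (1/3)·(h/f)^2.
Tangency: set MRS = p_f/p_h = 7/21 = 1/3.
So (h/f)^2 = 1; taking the square root, h/f = 1, i.e. h = f.
Substitute into the budget 7·f + 21·h = 308: 28·f = 308, so f* = 11 and h* = 11.

f* = 11, h* = 11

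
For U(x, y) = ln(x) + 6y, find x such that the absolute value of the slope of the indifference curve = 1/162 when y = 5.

MU_x = 1/x, MU_y = 6.
MRS = 1/x ÷ 6.
MRS depends only on x: (1/6)/x = 1/162 ⇒ x = (1/6)/(1/162) = 27.

x = 27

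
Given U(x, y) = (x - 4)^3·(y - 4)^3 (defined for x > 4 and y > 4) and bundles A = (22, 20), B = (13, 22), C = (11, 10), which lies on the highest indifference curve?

Evaluate utility at each bundle:
U(A) = 23887872.
U(B) = 4251528.
U(C) = 74088.
Highest utility is A, so A ≻ B ≻ C.

Bundle A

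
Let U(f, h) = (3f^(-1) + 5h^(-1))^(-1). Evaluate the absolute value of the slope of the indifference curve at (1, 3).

MRS = 5.4

For CES with ρ = -1, MRS = (3/5)·(h/f)^2.
At (1, 3): MRS = 5.4.
So at (1, 3) the consumer would give up 5.4 units of h for one more unit of f.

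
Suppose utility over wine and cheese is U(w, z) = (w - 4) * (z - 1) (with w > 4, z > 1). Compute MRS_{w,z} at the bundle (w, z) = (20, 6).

MU_w = (z−1), MU_z = (w−4).
MRS = (z−1)/(w−4).
At (20, 6): MRS = 5/16.
The indifference curve has slope −5/16 at this bundle.

MRS = 5/16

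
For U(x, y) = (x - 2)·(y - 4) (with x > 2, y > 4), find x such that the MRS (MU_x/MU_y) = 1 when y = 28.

x = 26

MU_x = (y−4), MU_y = (x−2).
MRS = (y−4)/(x−2).
Substitute y = 28: MRS = 24/(x − 2). Setting this equal to 1 gives x − 2 = 24/1 = 24, so x = 26.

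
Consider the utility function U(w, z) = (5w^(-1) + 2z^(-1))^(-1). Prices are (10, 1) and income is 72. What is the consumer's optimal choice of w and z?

For CES with ρ = -1, MRS = (5/2)·(z/w)^2.
Tangency: set MRS = p_w/p_z = 10/1 = 10.
So (z/w)^2 = 4; taking the square root, z/w = 2, i.e. z = 2·w.
Substitute into the budget 10·w + 1·z = 72: 12·w = 72, so w* = 6 and z* = 2·6 = 12.

w* = 6, z* = 12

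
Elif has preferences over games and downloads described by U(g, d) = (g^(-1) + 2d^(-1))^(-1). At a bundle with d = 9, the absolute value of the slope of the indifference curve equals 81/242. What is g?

g = 11

For CES with ρ = -1, MRS = (1/2)·(d/g)^2.
Setting (1/2)·(9/g)^2 = 81/242 gives (9/g)^2 = 81/121, so 9/g = 9/11 and g = 11.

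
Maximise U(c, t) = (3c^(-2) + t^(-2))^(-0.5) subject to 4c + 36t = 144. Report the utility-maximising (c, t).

c* = 9, t* = 3

For CES with ρ = -2, MRS = (3/1)·(t/c)^3.
Tangency: set MRS = p_c/p_t = 4/36 = 1/9.
So (t/c)^3 = 1/27; taking the cube root, t/c = 1/3, i.e. t = (1/3)·c.
Substitute into the budget 4·c + 36·t = 144: 16·c = 144, so c* = 9 and t* = (1/3)·9 = 3.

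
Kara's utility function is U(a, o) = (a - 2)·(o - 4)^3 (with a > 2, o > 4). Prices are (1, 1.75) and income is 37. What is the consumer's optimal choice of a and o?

MU_a = (o−4)^3, MU_o = 3·(a−2)·(o−4)^2.
MRS = (1/3)·(o−4)/(a−2).
Tangency: set MRS = p_a/p_o = 1/1.75 = 4/7.
So (1/3)·(o − 4)/(a − 2) = 4/7, i.e. (o − 4) = (12/7)·(a − 2).
Rewrite the budget in excess-of-subsistence terms: 1·(a − 2) + 1.75·(o − 4) = 37 − 1·2 − 1.75·4 = 28.
Substituting, 4·(a − 2) = 28, so a − 2 = 7 and a* = 9.
Then o − 4 = (12/7)·7 = 12, so o* = 16.

a* = 9, o* = 16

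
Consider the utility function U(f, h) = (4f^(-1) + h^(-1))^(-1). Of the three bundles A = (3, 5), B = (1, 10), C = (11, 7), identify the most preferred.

Bundle C

Evaluate utility at each bundle:
U(A) = 0.652.
U(B) = 0.244.
U(C) = 1.974.
Highest utility is C, so C ≻ A ≻ B.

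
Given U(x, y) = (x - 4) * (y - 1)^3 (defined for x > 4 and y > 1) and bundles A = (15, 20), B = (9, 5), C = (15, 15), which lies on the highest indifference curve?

Bundle A

Evaluate utility at each bundle:
U(A) = 75449.
U(B) = 320.
U(C) = 30184.
Highest utility is A, so A ≻ C ≻ B.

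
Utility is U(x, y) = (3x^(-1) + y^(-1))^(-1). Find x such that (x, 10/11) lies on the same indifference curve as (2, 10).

U depends on (x, y) only through S = 3x^(-1) + y^(-1), so equal utility means equal S. At (2, 10): S = 1.6.
With y = 10/11: (10/11)^(-1) = 1.1, so 3x^(-1) = 1.6 − 1.1 = 0.5, i.e. x^(-1) = 1/6.
Hence x = 1/(1/6) = 6.
Check: U(6, 10/11) = 0.625.

x = 6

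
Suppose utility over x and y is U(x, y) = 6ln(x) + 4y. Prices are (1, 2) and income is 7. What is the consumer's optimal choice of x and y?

MU_x = 6/x, MU_y = 4.
MRS = 6/x ÷ 4.
Tangency: set MRS = p_x/p_y = 1/2 = 0.5.
MRS depends only on x: 1.5/x = 0.5 ⇒ x* = 1.5/0.5 = 3.
From the budget, 2·y = 7 − 1·3 = 4, so y* = 2.

x* = 3, y* = 2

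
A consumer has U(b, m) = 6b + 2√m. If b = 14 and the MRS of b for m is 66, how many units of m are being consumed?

MU_b = 6, MU_m = 2/(2√m).
MRS = 6 ÷ (2/(2√m)).
MRS depends only on m: 6·√m = 66 ⇒ √m = 66/6 = 11 ⇒ m = 121.

m = 121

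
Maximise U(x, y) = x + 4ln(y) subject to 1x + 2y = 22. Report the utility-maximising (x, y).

MU_x = 1, MU_y = 4/y.
MRS = 1 ÷ (4/y).
Tangency: set MRS = p_x/p_y = 1/2 = 0.5.
MRS depends only on y: 0.25·y = 0.5 ⇒ y* = 0.5/0.25 = 2.
From the budget, 1·x = 22 − 2·2 = 18, so x* = 18.

x* = 18, y* = 2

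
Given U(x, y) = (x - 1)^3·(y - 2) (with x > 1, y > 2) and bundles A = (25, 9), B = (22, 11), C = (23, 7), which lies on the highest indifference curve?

Bundle A

Evaluate utility at each bundle:
U(A) = 96768.
U(B) = 83349.
U(C) = 53240.
Highest utility is A, so A ≻ B ≻ C.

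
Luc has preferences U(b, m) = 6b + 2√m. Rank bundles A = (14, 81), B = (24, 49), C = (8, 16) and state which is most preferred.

Bundle B

Evaluate utility at each bundle:
U(A) = 102.000.
U(B) = 158.000.
U(C) = 56.000.
Highest utility is B, so B ≻ A ≻ C.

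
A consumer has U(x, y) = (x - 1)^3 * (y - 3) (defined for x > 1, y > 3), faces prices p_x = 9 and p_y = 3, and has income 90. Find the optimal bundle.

MU_x = 3·(x−1)^2·(y−3), MU_y = (x−1)^3.
MRS = (3/1)·(y−3)/(x−1).
Tangency: set MRS = p_x/p_y = 9/3 = 3.
So (3/1)·(y − 3)/(x − 1) = 3, i.e. (y − 3) = (x − 1).
Rewrite the budget in excess-of-subsistence terms: 9·(x − 1) + 3·(y − 3) = 90 − 9·1 − 3·3 = 72.
Substituting, 12·(x − 1) = 72, so x − 1 = 6 and x* = 7.
Then y − 3 = 6, so y* = 9.

x* = 7, y* = 9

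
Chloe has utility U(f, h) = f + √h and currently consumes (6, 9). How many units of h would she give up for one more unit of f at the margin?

MRS = 6

MU_f = 1, MU_h = 1/(2√h).
MRS = 1 ÷ (1/(2√h)).
At (6, 9): MRS = 6.
That is, one extra unit of f is worth 6 units of h at the margin.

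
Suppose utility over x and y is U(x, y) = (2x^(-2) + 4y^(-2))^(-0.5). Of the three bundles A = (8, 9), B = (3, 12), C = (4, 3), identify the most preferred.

Bundle A

Evaluate utility at each bundle:
U(A) = 3.522.
U(B) = 2.000.
U(C) = 1.325.
Highest utility is A, so A ≻ B ≻ C.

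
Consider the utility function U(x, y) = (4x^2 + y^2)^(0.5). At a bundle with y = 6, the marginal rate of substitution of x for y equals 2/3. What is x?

x = 1

For CES with ρ = 2, MRS = (4/1)·(y/x)^(-1).
Setting (4/1)·(6/x)^(-1) = 2/3 gives (6/x)^(-1) = 1/6, so 6/x = 6 and x = 1.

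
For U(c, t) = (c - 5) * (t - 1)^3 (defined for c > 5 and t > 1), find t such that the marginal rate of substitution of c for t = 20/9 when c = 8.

t = 21

MU_c = (t−1)^3, MU_t = 3·(c−5)·(t−1)^2.
MRS = (1/3)·(t−1)/(c−5).
Substitute c = 8: MRS = (t − 1)/9. Setting this equal to 20/9 gives t − 1 = (20/9)·9 = 20, so t = 21.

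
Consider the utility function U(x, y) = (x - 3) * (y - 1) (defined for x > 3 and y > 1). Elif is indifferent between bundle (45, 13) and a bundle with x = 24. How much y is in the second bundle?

U(45, 13) = 504.
Set U(24, y) = 504 and solve.
With x = 24: (24 − 3) = 21, so (y − 1) = 504/21 = 24.
So y = 1 + 24 = 25.
Check: U(24, 25) = 504.

y = 25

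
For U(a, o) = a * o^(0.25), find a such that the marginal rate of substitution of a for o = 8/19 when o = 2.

a = 19

MU_a = o^(0.25) and MU_o = 0.25·a·o^(-0.75).
MRS = MU_a/MU_o = (4)·o/a.
Substitute o = 2: MRS = 8/a. Setting 8/a = 8/19 gives a = 8/(8/19) = 19.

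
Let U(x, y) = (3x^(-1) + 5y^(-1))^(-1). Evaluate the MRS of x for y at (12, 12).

For CES with ρ = -1, MRS = (3/5)·(y/x)^2.
At (12, 12): MRS = 0.6.
So at (12, 12) the consumer would give up 0.6 units of y for one more unit of x.

MRS = 0.6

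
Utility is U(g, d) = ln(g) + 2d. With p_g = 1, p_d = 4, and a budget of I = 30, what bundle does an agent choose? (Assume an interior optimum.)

MU_g = 1/g, MU_d = 2.
MRS = 1/g ÷ 2.
Tangency: set MRS = p_g/p_d = 1/4 = 0.25.
MRS depends only on g: 0.5/g = 0.25 ⇒ g* = 0.5/0.25 = 2.
From the budget, 4·d = 30 − 1·2 = 28, so d* = 7.

g* = 2, d* = 7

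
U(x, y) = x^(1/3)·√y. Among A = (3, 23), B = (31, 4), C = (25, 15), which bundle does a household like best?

Bundle C

Evaluate utility at each bundle:
U(A) = 6.917.
U(B) = 6.283.
U(C) = 11.325.
Highest utility is C, so C ≻ A ≻ B.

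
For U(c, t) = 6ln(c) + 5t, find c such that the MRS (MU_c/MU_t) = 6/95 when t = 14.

MU_c = 6/c, MU_t = 5.
MRS = 6/c ÷ 5.
MRS depends only on c: 1.2/c = 6/95 ⇒ c = 1.2/(6/95) = 19.

c = 19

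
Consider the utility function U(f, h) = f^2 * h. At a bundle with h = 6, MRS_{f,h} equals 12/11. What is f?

f = 11

MU_f = 2·f·h and MU_h = f^2.
MRS = MU_f/MU_h = (2/1)·h/f.
Substitute h = 6: MRS = 12/f. Setting 12/f = 12/11 gives f = 12/(12/11) = 11.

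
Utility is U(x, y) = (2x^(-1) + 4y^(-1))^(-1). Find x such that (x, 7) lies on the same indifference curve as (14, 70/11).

U depends on (x, y) only through S = 2x^(-1) + 4y^(-1), so equal utility means equal S. At (14, 70/11): S = 27/35.
With y = 7: 4·7^(-1) = 4/7, so 2x^(-1) = 27/35 − 4/7 = 0.2, i.e. x^(-1) = 0.1.
Hence x = 1/0.1 = 10.
Check: U(10, 7) = 1.2963.

x = 10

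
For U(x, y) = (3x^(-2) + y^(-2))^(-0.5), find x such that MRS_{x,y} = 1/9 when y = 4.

x = 12

For CES with ρ = -2, MRS = (3/1)·(y/x)^3.
Setting (3/1)·(4/x)^3 = 1/9 gives (4/x)^3 = 1/27, so 4/x = 1/3 and x = 12.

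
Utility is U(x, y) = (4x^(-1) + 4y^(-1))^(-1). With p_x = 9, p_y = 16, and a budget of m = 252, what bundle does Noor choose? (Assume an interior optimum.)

x* = 12, y* = 9

For CES with ρ = -1, MRS = (y/x)^2.
Tangency: set MRS = p_x/p_y = 9/16.
So (y/x)^2 = 9/16; taking the square root, y/x = 0.75, i.e. y = 0.75·x.
Substitute into the budget 9·x + 16·y = 252: 21·x = 252, so x* = 12 and y* = 0.75·12 = 9.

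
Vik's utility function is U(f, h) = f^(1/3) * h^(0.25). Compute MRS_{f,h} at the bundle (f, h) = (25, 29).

MU_f = 1/3·f^(-2/3)·h^(0.25) and MU_h = 0.25·f^(1/3)·h^(-0.75).
MRS = MU_f/MU_h = (4/3)·h/f.
At (25, 29): MRS = 116/75.
That is, one extra unit of f is worth 116/75 units of h at the margin.

MRS = 116/75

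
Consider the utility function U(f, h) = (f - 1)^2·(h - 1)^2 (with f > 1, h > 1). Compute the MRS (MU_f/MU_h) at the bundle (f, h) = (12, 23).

MU_f = 2·(f−1)·(h−1)^2, MU_h = 2·(f−1)^2·(h−1).
MRS = (h−1)/(f−1).
At (12, 23): MRS = 2.
So at (12, 23) the consumer would give up 2 units of h for one more unit of f.

MRS = 2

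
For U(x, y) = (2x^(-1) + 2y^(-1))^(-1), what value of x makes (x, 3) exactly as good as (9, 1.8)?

U depends on (x, y) only through S = 2x^(-1) + 2y^(-1), so equal utility means equal S. At (9, 1.8): S = 4/3.
With y = 3: 2·3^(-1) = 2/3, so 2x^(-1) = 4/3 − 2/3 = 2/3, i.e. x^(-1) = 1/3.
Hence x = 1/(1/3) = 3.
Check: U(3, 3) = 0.75.

x = 3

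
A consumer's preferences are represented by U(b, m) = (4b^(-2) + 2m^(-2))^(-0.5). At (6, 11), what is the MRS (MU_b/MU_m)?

MRS = 1331/108

For CES with ρ = -2, MRS = (4/2)·(m/b)^3.
At (6, 11): MRS = 1331/108.
The indifference curve has slope −1331/108 at this bundle.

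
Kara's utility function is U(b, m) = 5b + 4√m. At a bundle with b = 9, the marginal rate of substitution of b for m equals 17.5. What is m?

m = 49

MU_b = 5, MU_m = 4/(2√m).
MRS = 5 ÷ (4/(2√m)).
MRS depends only on m: 2.5·√m = 17.5 ⇒ √m = 17.5/2.5 = 7 ⇒ m = 49.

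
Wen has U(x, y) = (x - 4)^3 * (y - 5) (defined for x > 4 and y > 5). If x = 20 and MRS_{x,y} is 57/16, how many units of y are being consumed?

y = 24

MU_x = 3·(x−4)^2·(y−5), MU_y = (x−4)^3.
MRS = (3/1)·(y−5)/(x−4).
Substitute x = 20: MRS = (y − 5)/(16/3). Setting this equal to 57/16 gives y − 5 = (57/16)·(16/3) = 19, so y = 24.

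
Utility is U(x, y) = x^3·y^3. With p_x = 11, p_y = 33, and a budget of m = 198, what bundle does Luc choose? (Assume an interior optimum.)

x* = 9, y* = 3

MU_x = 3·x^2·y^3 and MU_y = 3·x^3·y^2.
MRS = MU_x/MU_y = y/x.
Tangency: set MRS = p_x/p_y = 11/33 = 1/3.
So y/x = 1/3, i.e. y = (1/3)·x.
Substitute into the budget 11·x + 33·y = 198: 22·x = 198, so x* = 9.
Then y* = (1/3)·9 = 3.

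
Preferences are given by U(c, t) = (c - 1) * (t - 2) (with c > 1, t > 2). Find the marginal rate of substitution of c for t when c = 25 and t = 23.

MU_c = (t−2), MU_t = (c−1).
MRS = (t−2)/(c−1).
At (25, 23): MRS = 0.875.
So at (25, 23) the consumer would give up 0.875 units of t for one more unit of c.

MRS = 0.875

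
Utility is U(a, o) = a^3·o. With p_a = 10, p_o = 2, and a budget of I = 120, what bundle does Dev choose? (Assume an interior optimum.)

a* = 9, o* = 15

MU_a = 3·a^2·o and MU_o = a^3.
MRS = MU_a/MU_o = (3/1)·o/a.
Tangency: set MRS = p_a/p_o = 10/2 = 5.
So (3/1)·o/a = 5, i.e. o = (5/3)·a.
Substitute into the budget 10·a + 2·o = 120: (40/3)·a = 120, so a* = 9.
Then o* = (5/3)·9 = 15.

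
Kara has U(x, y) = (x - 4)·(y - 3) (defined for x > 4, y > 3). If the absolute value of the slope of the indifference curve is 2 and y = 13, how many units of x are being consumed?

MU_x = (y−3), MU_y = (x−4).
MRS = (y−3)/(x−4).
Substitute y = 13: MRS = 10/(x − 4). Setting this equal to 2 gives x − 4 = 10/2 = 5, so x = 9.

x = 9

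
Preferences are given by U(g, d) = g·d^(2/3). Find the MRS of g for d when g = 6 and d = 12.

MRS = 3

MU_g = d^(2/3) and MU_d = 2/3·g·d^(-1/3).
MRS = MU_g/MU_d = (1.5)·d/g.
At (6, 12): MRS = 3.
That is, one extra unit of g is worth 3 units of d at the margin.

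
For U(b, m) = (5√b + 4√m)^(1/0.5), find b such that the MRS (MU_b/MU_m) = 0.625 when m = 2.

For CES with ρ = 0.5, MRS = (5/4)·√(m/b).
Setting (5/4)·√(2/b) = 0.625 gives √(2/b) = 0.5, so 2/b = 0.25 and b = 8.

b = 8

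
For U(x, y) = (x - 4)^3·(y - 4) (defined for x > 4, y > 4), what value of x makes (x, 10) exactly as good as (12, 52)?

x = 20

U(12, 52) = 24576.
Set U(x, 10) = 24576 and solve.
With y = 10: (10 − 4) = 6, so (x − 4)^3 = 24576/6 = 4096.
Taking the cube root (with x > 4): x − 4 = 16, so x = 20.
Check: U(20, 10) = 24576.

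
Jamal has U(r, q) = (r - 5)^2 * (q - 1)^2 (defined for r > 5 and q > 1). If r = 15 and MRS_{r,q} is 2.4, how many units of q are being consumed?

MU_r = 2·(r−5)·(q−1)^2, MU_q = 2·(r−5)^2·(q−1).
MRS = (q−1)/(r−5).
Substitute r = 15: MRS = (q − 1)/10. Setting this equal to 2.4 gives q − 1 = 2.4·10 = 24, so q = 25.

q = 25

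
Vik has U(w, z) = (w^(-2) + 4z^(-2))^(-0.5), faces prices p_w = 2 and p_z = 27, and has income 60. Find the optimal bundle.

For CES with ρ = -2, MRS = (1/4)·(z/w)^3.
Tangency: set MRS = p_w/p_z = 2/27.
So (z/w)^3 = 8/27; taking the cube root, z/w = 2/3, i.e. z = (2/3)·w.
Substitute into the budget 2·w + 27·z = 60: 20·w = 60, so w* = 3 and z* = (2/3)·3 = 2.

w* = 3, z* = 2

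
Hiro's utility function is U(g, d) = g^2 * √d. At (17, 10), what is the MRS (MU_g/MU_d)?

MRS = 40/17

MU_g = 2·g·√d and MU_d = 0.5·g^2·d^(-0.5).
MRS = MU_g/MU_d = (4)·d/g.
At (17, 10): MRS = 40/17.
That is, one extra unit of g is worth 40/17 units of d at the margin.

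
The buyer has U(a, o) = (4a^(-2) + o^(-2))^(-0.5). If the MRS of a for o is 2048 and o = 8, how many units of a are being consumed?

For CES with ρ = -2, MRS = (4/1)·(o/a)^3.
Setting (4/1)·(8/a)^3 = 2048 gives (8/a)^3 = 512, so 8/a = 8 and a = 1.

a = 1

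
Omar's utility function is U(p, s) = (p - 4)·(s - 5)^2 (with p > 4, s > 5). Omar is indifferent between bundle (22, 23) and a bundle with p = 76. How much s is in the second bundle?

U(22, 23) = 5832.
Set U(76, s) = 5832 and solve.
With p = 76: (76 − 4) = 72, so (s − 5)^2 = 5832/72 = 81.
Taking the square root (with s > 5): s − 5 = 9, so s = 14.
Check: U(76, 14) = 5832.

s = 14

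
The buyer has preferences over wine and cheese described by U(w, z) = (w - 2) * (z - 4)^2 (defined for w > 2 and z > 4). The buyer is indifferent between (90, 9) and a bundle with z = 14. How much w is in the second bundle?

w = 24

U(90, 9) = 2200.
Set U(w, 14) = 2200 and solve.
With z = 14: (14 − 4)^2 = 100, so (w − 2) = 2200/100 = 22.
So w = 2 + 22 = 24.
Check: U(24, 14) = 2200.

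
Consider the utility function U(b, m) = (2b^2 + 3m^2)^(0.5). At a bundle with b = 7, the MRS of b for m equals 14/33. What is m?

For CES with ρ = 2, MRS = (2/3)·(m/b)^(-1).
Setting (2/3)·(m/7)^(-1) = 14/33 gives (m/7)^(-1) = 7/11, so m/7 = 11/7 and m = 11.

m = 11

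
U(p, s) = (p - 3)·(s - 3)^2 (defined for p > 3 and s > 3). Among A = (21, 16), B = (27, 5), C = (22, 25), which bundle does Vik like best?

Evaluate utility at each bundle:
U(A) = 3042.
U(B) = 96.
U(C) = 9196.
Highest utility is C, so C ≻ A ≻ B.

Bundle C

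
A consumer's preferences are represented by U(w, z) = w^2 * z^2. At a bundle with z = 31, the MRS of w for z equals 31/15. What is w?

w = 15

MU_w = 2·w·z^2 and MU_z = 2·w^2·z.
MRS = MU_w/MU_z = z/w.
Substitute z = 31: MRS = 31/w. Setting 31/w = 31/15 gives w = 31/(31/15) = 15.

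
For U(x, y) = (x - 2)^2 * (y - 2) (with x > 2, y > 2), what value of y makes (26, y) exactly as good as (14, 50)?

y = 14

U(14, 50) = 6912.
Set U(26, y) = 6912 and solve.
With x = 26: (26 − 2)^2 = 576, so (y − 2) = 6912/576 = 12.
So y = 2 + 12 = 14.
Check: U(26, 14) = 6912.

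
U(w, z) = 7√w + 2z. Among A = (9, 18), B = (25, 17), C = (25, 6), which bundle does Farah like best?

Bundle B

Evaluate utility at each bundle:
U(A) = 57.000.
U(B) = 69.000.
U(C) = 47.000.
Highest utility is B, so B ≻ A ≻ C.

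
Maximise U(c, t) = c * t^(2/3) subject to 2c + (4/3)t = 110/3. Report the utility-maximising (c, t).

MU_c = t^(2/3) and MU_t = 2/3·c·t^(-1/3).
MRS = MU_c/MU_t = (1.5)·t/c.
Tangency: set MRS = p_c/p_t = 2/(4/3) = 1.5.
So (1.5)·t/c = 1.5, i.e. t = c.
Substitute into the budget 2·c + (4/3)·t = 110/3: (10/3)·c = 110/3, so c* = 11.
Then t* = 11.

c* = 11, t* = 11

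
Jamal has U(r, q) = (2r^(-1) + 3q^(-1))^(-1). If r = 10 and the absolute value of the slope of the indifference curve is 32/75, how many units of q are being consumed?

For CES with ρ = -1, MRS = (2/3)·(q/r)^2.
Setting (2/3)·(q/10)^2 = 32/75 gives (q/10)^2 = 16/25, so q/10 = 0.8 and q = 8.

q = 8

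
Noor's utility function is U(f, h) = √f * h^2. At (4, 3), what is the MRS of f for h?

MU_f = 0.5·f^(-0.5)·h^2 and MU_h = 2·√f·h.
MRS = MU_f/MU_h = (0.25)·h/f.
At (4, 3): MRS = 3/16.
The indifference curve has slope −3/16 at this bundle.

MRS = 3/16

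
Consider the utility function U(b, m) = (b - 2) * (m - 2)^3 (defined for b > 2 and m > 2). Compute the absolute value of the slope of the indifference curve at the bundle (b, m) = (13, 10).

MU_b = (m−2)^3, MU_m = 3·(b−2)·(m−2)^2.
MRS = (1/3)·(m−2)/(b−2).
At (13, 10): MRS = 8/33.
So at (13, 10) the consumer would give up 8/33 units of m for one more unit of b.

MRS = 8/33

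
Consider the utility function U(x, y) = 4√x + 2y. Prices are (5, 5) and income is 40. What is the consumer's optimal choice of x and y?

MU_x = 4/(2√x), MU_y = 2.
MRS = 4/(2√x) ÷ 2.
Tangency: set MRS = p_x/p_y = 5/5 = 1.
MRS depends only on x: 1/√x = 1 ⇒ √x = 1/1 = 1 ⇒ x* = 1.
From the budget, 5·y = 40 − 5·1 = 35, so y* = 7.

x* = 1, y* = 7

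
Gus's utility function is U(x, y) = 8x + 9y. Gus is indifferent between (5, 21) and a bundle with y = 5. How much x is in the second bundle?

U(5, 21) = 229.
Set U(x, 5) = 229 and solve.
8x + 9·5 = 229 ⇒ 8x = 184 ⇒ x = 23.
Check: U(23, 5) = 229.

x = 23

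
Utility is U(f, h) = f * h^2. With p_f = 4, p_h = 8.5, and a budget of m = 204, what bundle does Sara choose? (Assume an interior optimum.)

MU_f = h^2 and MU_h = 2·f·h.
MRS = MU_f/MU_h = (1/2)·h/f.
Tangency: set MRS = p_f/p_h = 4/8.5 = 8/17.
So (1/2)·h/f = 8/17, i.e. h = (16/17)·f.
Substitute into the budget 4·f + 8.5·h = 204: 12·f = 204, so f* = 17.
Then h* = (16/17)·17 = 16.

f* = 17, h* = 16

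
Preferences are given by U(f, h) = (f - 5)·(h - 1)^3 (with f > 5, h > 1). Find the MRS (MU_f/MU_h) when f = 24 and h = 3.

MRS = 2/57

MU_f = (h−1)^3, MU_h = 3·(f−5)·(h−1)^2.
MRS = (1/3)·(h−1)/(f−5).
At (24, 3): MRS = 2/57.
That is, one extra unit of f is worth 2/57 units of h at the margin.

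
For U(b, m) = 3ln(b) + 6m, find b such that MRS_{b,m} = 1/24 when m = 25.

MU_b = 3/b, MU_m = 6.
MRS = 3/b ÷ 6.
MRS depends only on b: 0.5/b = 1/24 ⇒ b = 0.5/(1/24) = 12.

b = 12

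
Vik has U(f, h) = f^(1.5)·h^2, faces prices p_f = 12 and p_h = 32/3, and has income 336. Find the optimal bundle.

f* = 12, h* = 18

MU_f = 1.5·√f·h^2 and MU_h = 2·f^(1.5)·h.
MRS = MU_f/MU_h = (0.75)·h/f.
Tangency: set MRS = p_f/p_h = 12/(32/3) = 1.125.
So (0.75)·h/f = 1.125, i.e. h = 1.5·f.
Substitute into the budget 12·f + (32/3)·h = 336: 28·f = 336, so f* = 12.
Then h* = 1.5·12 = 18.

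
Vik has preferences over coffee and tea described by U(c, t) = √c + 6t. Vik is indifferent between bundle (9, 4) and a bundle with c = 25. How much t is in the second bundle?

U(9, 4) = 27.
Set U(25, t) = 27 and solve.
With c = 25: √25 = 5, so 6t = 27 − 5 = 22 and t = 11/3.
Check: U(25, 11/3) = 27.

t = 11/3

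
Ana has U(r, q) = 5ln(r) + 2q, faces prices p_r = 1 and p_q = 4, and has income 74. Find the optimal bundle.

MU_r = 5/r, MU_q = 2.
MRS = 5/r ÷ 2.
Tangency: set MRS = p_r/p_q = 1/4 = 0.25.
MRS depends only on r: 2.5/r = 0.25 ⇒ r* = 2.5/0.25 = 10.
From the budget, 4·q = 74 − 1·10 = 64, so q* = 16.

r* = 10, q* = 16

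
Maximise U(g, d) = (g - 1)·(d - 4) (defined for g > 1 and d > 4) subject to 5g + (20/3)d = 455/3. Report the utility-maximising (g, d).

MU_g = (d−4), MU_d = (g−1).
MRS = (d−4)/(g−1).
Tangency: set MRS = p_g/p_d = 5/(20/3) = 0.75.
So (d − 4)/(g − 1) = 0.75, i.e. (d − 4) = 0.75·(g − 1).
Rewrite the budget in excess-of-subsistence terms: 5·(g − 1) + (20/3)·(d − 4) = 455/3 − 5·1 − (20/3)·4 = 120.
Substituting, 10·(g − 1) = 120, so g − 1 = 12 and g* = 13.
Then d − 4 = 0.75·12 = 9, so d* = 13.

g* = 13, d* = 13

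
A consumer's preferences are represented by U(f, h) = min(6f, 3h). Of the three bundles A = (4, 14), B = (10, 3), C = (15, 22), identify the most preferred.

Bundle C

Evaluate utility at each bundle:
U(A) = 24.
U(B) = 9.
U(C) = 66.
Highest utility is C, so C ≻ A ≻ B.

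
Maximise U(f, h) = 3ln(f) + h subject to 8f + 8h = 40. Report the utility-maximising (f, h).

f* = 3, h* = 2

MU_f = 3/f, MU_h = 1.
MRS = 3/f ÷ 1.
Tangency: set MRS = p_f/p_h = 8/8 = 1.
MRS depends only on f: 3/f = 1 ⇒ f* = 3/1 = 3.
From the budget, 8·h = 40 − 8·3 = 16, so h* = 2.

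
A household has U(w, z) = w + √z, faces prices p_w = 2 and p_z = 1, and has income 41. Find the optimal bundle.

w* = 20, z* = 1

MU_w = 1, MU_z = 1/(2√z).
MRS = 1 ÷ (1/(2√z)).
Tangency: set MRS = p_w/p_z = 2/1 = 2.
MRS depends only on z: 2·√z = 2 ⇒ √z = 2/2 = 1 ⇒ z* = 1.
From the budget, 2·w = 41 − 1·1 = 40, so w* = 20.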